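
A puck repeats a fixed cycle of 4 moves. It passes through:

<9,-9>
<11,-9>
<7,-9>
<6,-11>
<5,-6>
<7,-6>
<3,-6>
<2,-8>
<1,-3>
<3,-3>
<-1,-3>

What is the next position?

Differencing gives <+2,+0>, <-4,+0>, <-1,-2>, <-1,+5>, <+2,+0>, <-4,+0>, <-1,-2>, <-1,+5>, <+2,+0>, <-4,+0>. This is the pattern <+2,+0>, <-4,+0>, <-1,-2>, <-1,+5> repeated.
step 11: apply <-1,-2> → <-2,-5>

<-2,-5>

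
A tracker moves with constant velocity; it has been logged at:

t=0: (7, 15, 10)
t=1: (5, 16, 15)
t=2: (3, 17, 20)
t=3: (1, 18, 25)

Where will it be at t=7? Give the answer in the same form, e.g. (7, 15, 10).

(-7, 22, 45)

The position changes by (-2, +1, +5) every step.
step 4: (1, 18, 25) + (-2, +1, +5) → (-1, 19, 30)
step 5: (-1, 19, 30) + (-2, +1, +5) → (-3, 20, 35)
step 6: (-3, 20, 35) + (-2, +1, +5) → (-5, 21, 40)
step 7: (-5, 21, 40) + (-2, +1, +5) → (-7, 22, 45)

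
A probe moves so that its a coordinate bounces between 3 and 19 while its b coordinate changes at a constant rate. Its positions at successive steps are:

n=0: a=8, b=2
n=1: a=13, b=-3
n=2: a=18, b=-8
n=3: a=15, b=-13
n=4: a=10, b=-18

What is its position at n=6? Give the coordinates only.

The a coordinate reflects between 3 and 19, moving 5 per step.
  step 5: 10 → 5
  step 6: 5 → 6
The b coordinate changes by -5 each step: at step 6 it is -28.

a=6, b=-28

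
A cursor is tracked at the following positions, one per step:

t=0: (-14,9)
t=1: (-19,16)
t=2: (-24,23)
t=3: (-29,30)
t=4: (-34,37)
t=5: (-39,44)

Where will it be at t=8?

Each step adds (-5,+7) to the position.
step 6: (-39,44) + (-5,+7) → (-44,51)
step 7: (-44,51) + (-5,+7) → (-49,58)
step 8: (-49,58) + (-5,+7) → (-54,65)

(-54,65)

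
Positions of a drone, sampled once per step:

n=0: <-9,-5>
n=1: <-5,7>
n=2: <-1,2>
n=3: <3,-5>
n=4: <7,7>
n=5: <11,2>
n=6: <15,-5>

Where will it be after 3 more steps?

<27,-5>

First: linear, +4 per step → 27 at step 9.
Second: cycles through -5, 7, 2 every 3 steps. Step 9 lands at position 0 of the cycle → -5.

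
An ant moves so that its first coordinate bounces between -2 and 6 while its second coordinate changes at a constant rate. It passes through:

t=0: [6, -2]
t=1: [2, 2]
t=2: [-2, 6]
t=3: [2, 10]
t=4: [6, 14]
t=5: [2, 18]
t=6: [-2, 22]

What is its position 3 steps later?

[2, 34]

The first coordinate reflects between -2 and 6, moving 4 per step.
  step 7: -2 → 2
  step 8: 2 → 6
  step 9: 6 → 2
The second coordinate changes by +4 each step: at step 9 it is 34.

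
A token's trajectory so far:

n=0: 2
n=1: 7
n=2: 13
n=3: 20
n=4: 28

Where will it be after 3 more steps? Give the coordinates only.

58

Successive displacements: +5, +6, +7, +8 — each changes by +1.
step 5: 28 + 9 → 37
step 6: 37 + 10 → 47
step 7: 47 + 11 → 58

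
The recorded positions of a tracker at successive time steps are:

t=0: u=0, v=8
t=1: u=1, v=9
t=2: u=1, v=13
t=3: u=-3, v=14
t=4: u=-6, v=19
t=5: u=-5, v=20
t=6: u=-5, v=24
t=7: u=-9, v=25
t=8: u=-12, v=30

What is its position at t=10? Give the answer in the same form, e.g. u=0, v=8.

u=-11, v=35

The moves between consecutive positions are (+1, +1), (+0, +4), (-4, +1), (-3, +5), (+1, +1), (+0, +4), (-4, +1), (-3, +5); they repeat the 4-cycle [(+1, +1), (+0, +4), (-4, +1), (-3, +5)].
step 9: apply (+1, +1) → u=-11, v=31
step 10: apply (+0, +4) → u=-11, v=35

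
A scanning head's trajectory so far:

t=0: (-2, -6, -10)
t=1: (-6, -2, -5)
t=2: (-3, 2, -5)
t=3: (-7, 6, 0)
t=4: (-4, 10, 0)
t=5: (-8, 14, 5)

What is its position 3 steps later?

Step-to-step displacements: (-4, +4, +5), (+3, +4, +0), (-4, +4, +5), (+3, +4, +0), (-4, +4, +5) — a repeating cycle of length 2.
step 6: apply (+3, +4, +0) → (-5, 18, 5)
step 7: apply (-4, +4, +5) → (-9, 22, 10)
step 8: apply (+3, +4, +0) → (-6, 26, 10)

(-6, 26, 10)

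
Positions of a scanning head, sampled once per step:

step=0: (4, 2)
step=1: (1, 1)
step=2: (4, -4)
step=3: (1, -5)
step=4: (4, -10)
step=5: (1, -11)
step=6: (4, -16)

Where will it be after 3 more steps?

The moves between consecutive positions are (-3, -1), (+3, -5), (-3, -1), (+3, -5), (-3, -1), (+3, -5); they repeat the 2-cycle [(-3, -1), (+3, -5)].
step 7: apply (-3, -1) → (1, -17)
step 8: apply (+3, -5) → (4, -22)
step 9: apply (-3, -1) → (1, -23)

(1, -23)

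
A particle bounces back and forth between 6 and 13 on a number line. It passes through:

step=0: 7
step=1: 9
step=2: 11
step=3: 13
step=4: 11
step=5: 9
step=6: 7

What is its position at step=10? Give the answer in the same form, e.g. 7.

The value travels 2 per step and bounces off the walls at 6 and 13.
  step 7: 7 → 7
  step 8: 7 → 9
  step 9: 9 → 11
  step 10: 11 → 13

13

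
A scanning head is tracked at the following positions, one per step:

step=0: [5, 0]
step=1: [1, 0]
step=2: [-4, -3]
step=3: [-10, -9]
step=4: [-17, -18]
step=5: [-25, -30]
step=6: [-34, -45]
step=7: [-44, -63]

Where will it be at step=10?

[-80, -135]

Successive displacements: [-4, +0], [-5, -3], [-6, -6], [-7, -9], [-8, -12], [-9, -15], [-10, -18] — each changes by [-1, -3].
step 8: [-44, -63] + [-11, -21] → [-55, -84]
step 9: [-55, -84] + [-12, -24] → [-67, -108]
step 10: [-67, -108] + [-13, -27] → [-80, -135]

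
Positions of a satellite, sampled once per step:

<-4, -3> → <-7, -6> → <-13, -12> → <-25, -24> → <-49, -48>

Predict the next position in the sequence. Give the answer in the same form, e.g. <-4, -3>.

Step-to-step displacements: <-3, -3>, <-6, -6>, <-12, -12>, <-24, -24>; each is 2× the previous.
step 5: <-49, -48> + <-48, -48> → <-97, -96>

<-97, -96>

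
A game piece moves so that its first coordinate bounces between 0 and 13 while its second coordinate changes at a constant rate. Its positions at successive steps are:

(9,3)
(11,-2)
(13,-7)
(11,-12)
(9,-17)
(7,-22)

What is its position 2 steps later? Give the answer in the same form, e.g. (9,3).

The first coordinate travels 2 per step and bounces off the walls at 0 and 13.
  step 6: 7 → 5
  step 7: 5 → 3
The second coordinate changes by -5 each step: at step 7 it is -32.

(3,-32)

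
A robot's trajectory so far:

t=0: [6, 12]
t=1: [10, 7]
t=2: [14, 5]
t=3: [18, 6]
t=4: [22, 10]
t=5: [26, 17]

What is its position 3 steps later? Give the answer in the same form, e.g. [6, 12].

Successive displacements: [+4, -5], [+4, -2], [+4, +1], [+4, +4], [+4, +7] — each changes by [+0, +3].
step 6: [26, 17] + [+4, +10] → [30, 27]
step 7: [30, 27] + [+4, +13] → [34, 40]
step 8: [34, 40] + [+4, +16] → [38, 56]

[38, 56]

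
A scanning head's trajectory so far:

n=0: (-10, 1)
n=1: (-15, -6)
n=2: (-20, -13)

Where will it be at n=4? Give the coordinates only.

Constant displacement of (-5, -7) per step.
step 3: (-20, -13) + (-5, -7) → (-25, -20)
step 4: (-25, -20) + (-5, -7) → (-30, -27)

(-30, -27)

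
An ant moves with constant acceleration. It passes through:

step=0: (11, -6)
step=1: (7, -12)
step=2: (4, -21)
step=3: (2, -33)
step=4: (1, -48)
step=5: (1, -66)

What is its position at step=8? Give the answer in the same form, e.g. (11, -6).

(7, -138)

First differences are (-4, -6), (-3, -9), (-2, -12), (-1, -15), (+0, -18); their common second difference is (+1, -3) (constant acceleration).
step 6: (1, -66) + (+1, -21) → (2, -87)
step 7: (2, -87) + (+2, -24) → (4, -111)
step 8: (4, -111) + (+3, -27) → (7, -138)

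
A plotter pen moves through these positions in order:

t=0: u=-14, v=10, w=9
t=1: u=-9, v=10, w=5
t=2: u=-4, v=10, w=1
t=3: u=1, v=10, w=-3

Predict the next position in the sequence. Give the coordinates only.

u=6, v=10, w=-7

The position changes by (+5,+0,-4) every step.
step 4: u=1, v=10, w=-3 + (+5,+0,-4) → u=6, v=10, w=-7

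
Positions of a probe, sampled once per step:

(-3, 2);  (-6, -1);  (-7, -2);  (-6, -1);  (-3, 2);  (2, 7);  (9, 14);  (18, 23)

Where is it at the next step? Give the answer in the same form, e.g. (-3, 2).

(29, 34)

Taking differences between consecutive positions: (-3, -3), (-1, -1), (+1, +1), (+3, +3), (+5, +5), (+7, +7), (+9, +9). These grow by (+2, +2) each step.
step 8: (18, 23) + (+11, +11) → (29, 34)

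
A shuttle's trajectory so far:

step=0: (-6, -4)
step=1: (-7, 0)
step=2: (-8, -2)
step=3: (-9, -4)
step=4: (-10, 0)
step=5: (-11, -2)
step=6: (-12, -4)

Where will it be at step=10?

(-16, 0)

The first coordinate changes by -1 each step, so at step 10 it is -6 + 10·(-1) = -16.
The second coordinate repeats the cycle [-4, 0, -2] with period 3; step 10 mod 3 = 1, giving 0.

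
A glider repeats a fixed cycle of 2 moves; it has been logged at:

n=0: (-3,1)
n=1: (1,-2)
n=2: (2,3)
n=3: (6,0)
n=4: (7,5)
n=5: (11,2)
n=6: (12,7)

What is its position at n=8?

(17,9)

Step-to-step displacements: (+4,-3), (+1,+5), (+4,-3), (+1,+5), (+4,-3), (+1,+5) — a repeating cycle of length 2.
step 7: apply (+4,-3) → (16,4)
step 8: apply (+1,+5) → (17,9)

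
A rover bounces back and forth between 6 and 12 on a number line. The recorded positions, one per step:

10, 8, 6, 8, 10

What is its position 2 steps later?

10

The value travels 2 per step and bounces off the walls at 6 and 12.
  step 5: 10 → 12
  step 6: 12 → 10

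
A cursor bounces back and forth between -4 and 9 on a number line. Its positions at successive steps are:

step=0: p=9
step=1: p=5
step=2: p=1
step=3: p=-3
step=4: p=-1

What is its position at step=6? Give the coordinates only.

The value reflects between -4 and 9, moving 4 per step.
  step 5: -1 → 3
  step 6: 3 → 7

p=7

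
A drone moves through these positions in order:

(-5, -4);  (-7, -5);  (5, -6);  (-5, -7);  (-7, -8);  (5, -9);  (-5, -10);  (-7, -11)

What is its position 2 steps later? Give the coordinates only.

The first coordinate repeats the cycle [-5, -7, 5] with period 3; step 9 mod 3 = 0, giving -5.
The second coordinate changes by -1 each step, so at step 9 it is -4 + 9·(-1) = -13.

(-5, -13)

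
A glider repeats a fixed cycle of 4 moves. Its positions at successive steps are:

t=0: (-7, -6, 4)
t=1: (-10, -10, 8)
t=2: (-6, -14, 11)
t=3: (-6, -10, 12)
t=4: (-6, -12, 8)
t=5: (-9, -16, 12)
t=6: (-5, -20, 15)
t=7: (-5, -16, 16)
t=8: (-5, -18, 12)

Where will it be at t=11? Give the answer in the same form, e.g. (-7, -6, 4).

(-4, -22, 20)

The moves between consecutive positions are (-3, -4, +4), (+4, -4, +3), (+0, +4, +1), (+0, -2, -4), (-3, -4, +4), (+4, -4, +3), (+0, +4, +1), (+0, -2, -4); they repeat the 4-cycle [(-3, -4, +4), (+4, -4, +3), (+0, +4, +1), (+0, -2, -4)].
step 9: apply (-3, -4, +4) → (-8, -22, 16)
step 10: apply (+4, -4, +3) → (-4, -26, 19)
step 11: apply (+0, +4, +1) → (-4, -22, 20)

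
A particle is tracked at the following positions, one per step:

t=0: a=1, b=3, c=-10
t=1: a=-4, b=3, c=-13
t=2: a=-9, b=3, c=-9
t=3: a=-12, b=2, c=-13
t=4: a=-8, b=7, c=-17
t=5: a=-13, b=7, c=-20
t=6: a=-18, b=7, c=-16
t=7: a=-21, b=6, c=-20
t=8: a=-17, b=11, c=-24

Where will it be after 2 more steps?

a=-27, b=11, c=-23

Differencing gives (-5, +0, -3), (-5, +0, +4), (-3, -1, -4), (+4, +5, -4), (-5, +0, -3), (-5, +0, +4), (-3, -1, -4), (+4, +5, -4). This is the pattern (-5, +0, -3), (-5, +0, +4), (-3, -1, -4), (+4, +5, -4) repeated.
step 9: apply (-5, +0, -3) → a=-22, b=11, c=-27
step 10: apply (-5, +0, +4) → a=-27, b=11, c=-23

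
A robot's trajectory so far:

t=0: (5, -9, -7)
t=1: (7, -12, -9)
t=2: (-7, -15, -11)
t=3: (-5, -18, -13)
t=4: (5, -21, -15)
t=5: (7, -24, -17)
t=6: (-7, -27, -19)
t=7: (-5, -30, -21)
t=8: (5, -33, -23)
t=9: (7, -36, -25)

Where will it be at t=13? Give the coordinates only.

(7, -48, -33)

The first coordinate repeats the cycle [5, 7, -7, -5] with period 4; step 13 mod 4 = 1, giving 7.
The second coordinate changes by -3 each step, so at step 13 it is -9 + 13·(-3) = -48.
The third coordinate changes by -2 each step, so at step 13 it is -7 + 13·(-2) = -33.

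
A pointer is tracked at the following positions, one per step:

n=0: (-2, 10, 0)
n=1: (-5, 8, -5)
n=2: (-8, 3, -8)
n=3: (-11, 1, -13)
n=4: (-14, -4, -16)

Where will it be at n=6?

(-20, -11, -24)

Step-to-step displacements: (-3, -2, -5), (-3, -5, -3), (-3, -2, -5), (-3, -5, -3) — a repeating cycle of length 2.
step 5: apply (-3, -2, -5) → (-17, -6, -21)
step 6: apply (-3, -5, -3) → (-20, -11, -24)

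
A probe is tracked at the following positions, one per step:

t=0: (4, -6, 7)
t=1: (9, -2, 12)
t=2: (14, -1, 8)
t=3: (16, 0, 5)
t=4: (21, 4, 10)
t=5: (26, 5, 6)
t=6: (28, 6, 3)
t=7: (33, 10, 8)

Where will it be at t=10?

(45, 16, 6)

Step-to-step displacements: (+5, +4, +5), (+5, +1, -4), (+2, +1, -3), (+5, +4, +5), (+5, +1, -4), (+2, +1, -3), (+5, +4, +5) — a repeating cycle of length 3.
step 8: apply (+5, +1, -4) → (38, 11, 4)
step 9: apply (+2, +1, -3) → (40, 12, 1)
step 10: apply (+5, +4, +5) → (45, 16, 6)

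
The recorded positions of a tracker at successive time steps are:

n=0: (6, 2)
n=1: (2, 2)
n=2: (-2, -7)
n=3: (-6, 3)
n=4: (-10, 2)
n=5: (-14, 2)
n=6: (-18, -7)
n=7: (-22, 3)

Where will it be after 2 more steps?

First: linear, -4 per step → -30 at step 9.
Second: cycles through 2, 2, -7, 3 every 4 steps. Step 9 lands at position 1 of the cycle → 2.

(-30, 2)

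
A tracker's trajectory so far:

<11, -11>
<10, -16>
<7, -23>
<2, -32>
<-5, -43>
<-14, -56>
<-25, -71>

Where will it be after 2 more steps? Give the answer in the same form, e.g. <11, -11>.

<-53, -107>

Taking differences between consecutive positions: <-1, -5>, <-3, -7>, <-5, -9>, <-7, -11>, <-9, -13>, <-11, -15>. These grow by <-2, -2> each step.
step 7: <-25, -71> + <-13, -17> → <-38, -88>
step 8: <-38, -88> + <-15, -19> → <-53, -107>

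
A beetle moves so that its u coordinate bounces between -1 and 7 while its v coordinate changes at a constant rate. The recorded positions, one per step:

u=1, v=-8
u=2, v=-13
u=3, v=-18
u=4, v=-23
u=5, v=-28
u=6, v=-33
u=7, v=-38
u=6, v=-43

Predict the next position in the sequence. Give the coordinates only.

The u coordinate reflects between -1 and 7, moving 1 per step.
  step 8: 6 → 5
The v coordinate changes by -5 each step: at step 8 it is -48.

u=5, v=-48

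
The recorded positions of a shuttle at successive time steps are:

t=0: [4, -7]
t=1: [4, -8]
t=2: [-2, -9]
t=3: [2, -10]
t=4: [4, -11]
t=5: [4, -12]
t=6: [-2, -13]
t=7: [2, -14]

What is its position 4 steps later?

First: cycles through 4, 4, -2, 2 every 4 steps. Step 11 lands at position 3 of the cycle → 2.
Second: linear, -1 per step → -18 at step 11.

[2, -18]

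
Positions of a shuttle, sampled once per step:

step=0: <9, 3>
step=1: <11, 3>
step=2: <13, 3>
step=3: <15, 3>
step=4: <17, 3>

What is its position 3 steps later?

<23, 3>

Constant displacement of <+2, +0> per step.
step 5: <17, 3> + <+2, +0> → <19, 3>
step 6: <19, 3> + <+2, +0> → <21, 3>
step 7: <21, 3> + <+2, +0> → <23, 3>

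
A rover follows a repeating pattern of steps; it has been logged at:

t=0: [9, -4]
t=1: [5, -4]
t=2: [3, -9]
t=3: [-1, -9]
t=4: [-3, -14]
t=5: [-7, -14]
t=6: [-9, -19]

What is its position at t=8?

Differencing gives [-4, +0], [-2, -5], [-4, +0], [-2, -5], [-4, +0], [-2, -5]. This is the pattern [-4, +0], [-2, -5] repeated.
step 7: apply [-4, +0] → [-13, -19]
step 8: apply [-2, -5] → [-15, -24]

[-15, -24]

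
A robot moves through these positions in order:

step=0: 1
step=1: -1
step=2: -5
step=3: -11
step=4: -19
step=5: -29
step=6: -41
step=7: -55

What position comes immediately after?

-71

Taking differences between consecutive positions: -2, -4, -6, -8, -10, -12, -14. These grow by -2 each step.
step 8: -55 − 16 → -71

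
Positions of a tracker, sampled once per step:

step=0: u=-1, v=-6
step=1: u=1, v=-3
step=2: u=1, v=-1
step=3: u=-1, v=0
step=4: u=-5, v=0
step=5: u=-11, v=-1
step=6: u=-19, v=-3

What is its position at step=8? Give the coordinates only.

Successive displacements: (+2, +3), (+0, +2), (-2, +1), (-4, +0), (-6, -1), (-8, -2) — each changes by (-2, -1).
step 7: u=-19, v=-3 + (-10, -3) → u=-29, v=-6
step 8: u=-29, v=-6 + (-12, -4) → u=-41, v=-10

u=-41, v=-10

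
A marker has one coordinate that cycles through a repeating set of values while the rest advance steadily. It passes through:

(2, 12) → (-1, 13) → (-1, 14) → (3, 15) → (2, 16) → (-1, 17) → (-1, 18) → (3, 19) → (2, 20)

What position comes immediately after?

First: cycles through 2, -1, -1, 3 every 4 steps. Step 9 lands at position 1 of the cycle → -1.
Second: linear, +1 per step → 21 at step 9.

(-1, 21)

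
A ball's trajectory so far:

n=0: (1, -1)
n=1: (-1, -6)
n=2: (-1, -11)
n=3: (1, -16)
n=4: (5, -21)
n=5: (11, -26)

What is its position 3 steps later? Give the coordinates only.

(41, -41)

Successive displacements: (-2, -5), (+0, -5), (+2, -5), (+4, -5), (+6, -5) — each changes by (+2, +0).
step 6: (11, -26) + (+8, -5) → (19, -31)
step 7: (19, -31) + (+10, -5) → (29, -36)
step 8: (29, -36) + (+12, -5) → (41, -41)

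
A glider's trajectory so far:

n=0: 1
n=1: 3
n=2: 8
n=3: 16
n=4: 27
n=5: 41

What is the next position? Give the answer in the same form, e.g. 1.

58

Taking differences between consecutive positions: +2, +5, +8, +11, +14. These grow by +3 each step.
step 6: 41 + 17 → 58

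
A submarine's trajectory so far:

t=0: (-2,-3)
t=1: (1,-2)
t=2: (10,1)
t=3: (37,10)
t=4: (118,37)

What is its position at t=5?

Consecutive displacements (+3,+1), (+9,+3), (+27,+9), (+81,+27) scale by a factor of 3 each step.
step 5: (118,37) + (+243,+81) → (361,118)

(361,118)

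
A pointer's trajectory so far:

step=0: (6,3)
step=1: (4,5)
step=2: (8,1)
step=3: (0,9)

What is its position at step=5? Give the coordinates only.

(-16,25)

The jumps are (-2,+2), (+4,-4), (-8,+8) — a geometric progression with ratio -2.
step 4: (0,9) + (+16,-16) → (16,-7)
step 5: (16,-7) + (-32,+32) → (-16,25)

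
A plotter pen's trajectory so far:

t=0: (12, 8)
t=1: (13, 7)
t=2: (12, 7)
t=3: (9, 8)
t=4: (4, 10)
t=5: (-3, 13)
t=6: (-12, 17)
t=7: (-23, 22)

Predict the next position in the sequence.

(-36, 28)

Taking differences between consecutive positions: (+1, -1), (-1, +0), (-3, +1), (-5, +2), (-7, +3), (-9, +4), (-11, +5). These grow by (-2, +1) each step.
step 8: (-23, 22) + (-13, +6) → (-36, 28)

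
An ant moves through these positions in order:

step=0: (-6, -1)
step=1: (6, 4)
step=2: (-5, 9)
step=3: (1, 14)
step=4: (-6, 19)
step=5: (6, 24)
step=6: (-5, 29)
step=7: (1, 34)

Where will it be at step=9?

(6, 44)

The first coordinate repeats the cycle [-6, 6, -5, 1] with period 4; step 9 mod 4 = 1, giving 6.
The second coordinate changes by +5 each step, so at step 9 it is -1 + 9·(5) = 44.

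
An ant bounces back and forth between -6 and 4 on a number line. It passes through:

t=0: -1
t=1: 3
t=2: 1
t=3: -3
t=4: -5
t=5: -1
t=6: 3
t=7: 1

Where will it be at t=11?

The value reflects between -6 and 4, moving 4 per step.
  step 8: 1 → -3
  step 9: -3 → -5
  step 10: -5 → -1
  step 11: -1 → 3

3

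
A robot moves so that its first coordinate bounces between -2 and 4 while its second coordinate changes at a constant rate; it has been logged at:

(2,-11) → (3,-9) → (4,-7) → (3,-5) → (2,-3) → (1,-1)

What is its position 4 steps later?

The first coordinate reflects between -2 and 4, moving 1 per step.
  step 6: 1 → 0
  step 7: 0 → -1
  step 8: -1 → -2
  step 9: -2 → -1
The second coordinate changes by +2 each step: at step 9 it is 7.

(-1,7)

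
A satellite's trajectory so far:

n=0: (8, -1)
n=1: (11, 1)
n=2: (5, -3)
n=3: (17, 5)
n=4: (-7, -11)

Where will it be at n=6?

(-55, -43)

The jumps are (+3, +2), (-6, -4), (+12, +8), (-24, -16) — a geometric progression with ratio -2.
step 5: (-7, -11) + (+48, +32) → (41, 21)
step 6: (41, 21) + (-96, -64) → (-55, -43)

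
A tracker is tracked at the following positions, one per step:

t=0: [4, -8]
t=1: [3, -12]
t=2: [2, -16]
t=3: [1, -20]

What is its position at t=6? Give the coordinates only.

[-2, -32]

Each step adds [-1, -4] to the position.
step 4: [1, -20] + [-1, -4] → [0, -24]
step 5: [0, -24] + [-1, -4] → [-1, -28]
step 6: [-1, -28] + [-1, -4] → [-2, -32]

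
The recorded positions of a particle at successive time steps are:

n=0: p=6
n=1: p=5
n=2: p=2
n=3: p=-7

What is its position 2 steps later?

The jumps are -1, -3, -9 — a geometric progression with ratio 3.
step 4: -7 − 27 → p=-34
step 5: -34 − 81 → p=-115

p=-115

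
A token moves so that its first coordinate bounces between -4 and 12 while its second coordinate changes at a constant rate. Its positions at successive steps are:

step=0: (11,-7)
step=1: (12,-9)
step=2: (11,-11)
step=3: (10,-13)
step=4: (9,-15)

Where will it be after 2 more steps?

(7,-19)

The first coordinate reflects between -4 and 12, moving 1 per step.
  step 5: 9 → 8
  step 6: 8 → 7
The second coordinate changes by -2 each step: at step 6 it is -19.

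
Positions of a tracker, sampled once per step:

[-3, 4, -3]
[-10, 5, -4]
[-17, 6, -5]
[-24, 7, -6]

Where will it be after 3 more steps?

[-45, 10, -9]

The position changes by [-7, +1, -1] every step.
step 4: [-24, 7, -6] + [-7, +1, -1] → [-31, 8, -7]
step 5: [-31, 8, -7] + [-7, +1, -1] → [-38, 9, -8]
step 6: [-38, 9, -8] + [-7, +1, -1] → [-45, 10, -9]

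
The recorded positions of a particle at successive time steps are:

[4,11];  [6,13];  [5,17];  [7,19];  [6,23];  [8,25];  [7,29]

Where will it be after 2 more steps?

Differencing gives [+2,+2], [-1,+4], [+2,+2], [-1,+4], [+2,+2], [-1,+4]. This is the pattern [+2,+2], [-1,+4] repeated.
step 7: apply [+2,+2] → [9,31]
step 8: apply [-1,+4] → [8,35]

[8,35]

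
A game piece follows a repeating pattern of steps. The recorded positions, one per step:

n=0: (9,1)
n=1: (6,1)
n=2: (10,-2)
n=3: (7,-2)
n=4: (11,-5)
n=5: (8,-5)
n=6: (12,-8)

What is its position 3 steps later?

(10,-11)

Step-to-step displacements: (-3,+0), (+4,-3), (-3,+0), (+4,-3), (-3,+0), (+4,-3) — a repeating cycle of length 2.
step 7: apply (-3,+0) → (9,-8)
step 8: apply (+4,-3) → (13,-11)
step 9: apply (-3,+0) → (10,-11)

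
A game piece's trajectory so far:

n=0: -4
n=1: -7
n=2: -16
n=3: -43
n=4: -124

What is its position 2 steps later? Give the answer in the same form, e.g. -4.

-1096

Consecutive displacements -3, -9, -27, -81 scale by a factor of 3 each step.
step 5: -124 − 243 → -367
step 6: -367 − 729 → -1096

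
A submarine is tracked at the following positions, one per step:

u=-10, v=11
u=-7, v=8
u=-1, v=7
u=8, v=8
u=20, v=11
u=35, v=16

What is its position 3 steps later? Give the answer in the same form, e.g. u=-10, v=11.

Taking differences between consecutive positions: (+3, -3), (+6, -1), (+9, +1), (+12, +3), (+15, +5). These grow by (+3, +2) each step.
step 6: u=35, v=16 + (+18, +7) → u=53, v=23
step 7: u=53, v=23 + (+21, +9) → u=74, v=32
step 8: u=74, v=32 + (+24, +11) → u=98, v=43

u=98, v=43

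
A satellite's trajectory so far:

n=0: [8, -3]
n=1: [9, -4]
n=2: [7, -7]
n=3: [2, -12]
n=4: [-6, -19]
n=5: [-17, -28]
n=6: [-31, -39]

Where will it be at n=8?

First differences are [+1, -1], [-2, -3], [-5, -5], [-8, -7], [-11, -9], [-14, -11]; their common second difference is [-3, -2] (constant acceleration).
step 7: [-31, -39] + [-17, -13] → [-48, -52]
step 8: [-48, -52] + [-20, -15] → [-68, -67]

[-68, -67]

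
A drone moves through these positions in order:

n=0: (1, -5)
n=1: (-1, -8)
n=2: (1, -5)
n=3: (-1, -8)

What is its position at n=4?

(1, -5)

Consecutive displacements (-2, -3), (+2, +3), (-2, -3) scale by a factor of -1 each step.
step 4: (-1, -8) + (+2, +3) → (1, -5)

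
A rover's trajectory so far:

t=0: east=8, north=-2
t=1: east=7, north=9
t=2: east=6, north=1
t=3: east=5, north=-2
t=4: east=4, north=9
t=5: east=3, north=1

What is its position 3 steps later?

East: linear, -1 per step → 0 at step 8.
North: cycles through -2, 9, 1 every 3 steps. Step 8 lands at position 2 of the cycle → 1.

east=0, north=1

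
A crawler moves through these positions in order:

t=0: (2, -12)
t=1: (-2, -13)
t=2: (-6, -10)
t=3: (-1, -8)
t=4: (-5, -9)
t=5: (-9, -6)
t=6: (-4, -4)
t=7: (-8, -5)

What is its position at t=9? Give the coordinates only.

(-7, 0)

Differencing gives (-4, -1), (-4, +3), (+5, +2), (-4, -1), (-4, +3), (+5, +2), (-4, -1). This is the pattern (-4, -1), (-4, +3), (+5, +2) repeated.
step 8: apply (-4, +3) → (-12, -2)
step 9: apply (+5, +2) → (-7, 0)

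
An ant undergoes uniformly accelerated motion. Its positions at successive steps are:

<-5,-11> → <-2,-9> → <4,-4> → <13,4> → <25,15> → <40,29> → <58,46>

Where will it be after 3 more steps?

<130,115>

Successive displacements: <+3,+2>, <+6,+5>, <+9,+8>, <+12,+11>, <+15,+14>, <+18,+17> — each changes by <+3,+3>.
step 7: <58,46> + <+21,+20> → <79,66>
step 8: <79,66> + <+24,+23> → <103,89>
step 9: <103,89> + <+27,+26> → <130,115>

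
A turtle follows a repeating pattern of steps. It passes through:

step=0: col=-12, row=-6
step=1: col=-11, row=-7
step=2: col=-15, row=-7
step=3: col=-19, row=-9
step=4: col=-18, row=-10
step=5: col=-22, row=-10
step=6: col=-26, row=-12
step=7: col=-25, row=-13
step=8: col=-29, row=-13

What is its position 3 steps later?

col=-36, row=-16

Differencing gives (+1, -1), (-4, +0), (-4, -2), (+1, -1), (-4, +0), (-4, -2), (+1, -1), (-4, +0). This is the pattern (+1, -1), (-4, +0), (-4, -2) repeated.
step 9: apply (-4, -2) → col=-33, row=-15
step 10: apply (+1, -1) → col=-32, row=-16
step 11: apply (-4, +0) → col=-36, row=-16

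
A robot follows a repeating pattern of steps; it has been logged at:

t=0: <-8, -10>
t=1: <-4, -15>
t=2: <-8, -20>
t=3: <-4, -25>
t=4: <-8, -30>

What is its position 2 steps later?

Differencing gives <+4, -5>, <-4, -5>, <+4, -5>, <-4, -5>. This is the pattern <+4, -5>, <-4, -5> repeated.
step 5: apply <+4, -5> → <-4, -35>
step 6: apply <-4, -5> → <-8, -40>

<-8, -40>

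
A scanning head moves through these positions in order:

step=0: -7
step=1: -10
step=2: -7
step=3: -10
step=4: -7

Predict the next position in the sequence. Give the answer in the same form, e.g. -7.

Consecutive displacements -3, +3, -3, +3 scale by a factor of -1 each step.
step 5: -7 − 3 → -10

-10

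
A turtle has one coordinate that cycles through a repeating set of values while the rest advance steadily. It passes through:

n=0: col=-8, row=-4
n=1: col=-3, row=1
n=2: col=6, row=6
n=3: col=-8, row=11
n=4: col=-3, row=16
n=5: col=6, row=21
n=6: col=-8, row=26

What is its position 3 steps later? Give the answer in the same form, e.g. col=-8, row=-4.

col=-8, row=41

The col coordinate repeats the cycle [-8, -3, 6] with period 3; step 9 mod 3 = 0, giving -8.
The row coordinate changes by +5 each step, so at step 9 it is -4 + 9·(5) = 41.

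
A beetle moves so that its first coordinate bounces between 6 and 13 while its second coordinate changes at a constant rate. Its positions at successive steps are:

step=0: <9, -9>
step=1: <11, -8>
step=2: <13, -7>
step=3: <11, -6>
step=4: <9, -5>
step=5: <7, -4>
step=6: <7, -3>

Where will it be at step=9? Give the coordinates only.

The first coordinate travels 2 per step and bounces off the walls at 6 and 13.
  step 7: 7 → 9
  step 8: 9 → 11
  step 9: 11 → 13
The second coordinate changes by +1 each step: at step 9 it is 0.

<13, 0>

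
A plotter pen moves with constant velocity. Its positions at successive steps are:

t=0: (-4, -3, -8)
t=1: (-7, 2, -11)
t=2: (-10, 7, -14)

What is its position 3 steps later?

(-19, 22, -23)

Each step adds (-3, +5, -3) to the position.
step 3: (-10, 7, -14) + (-3, +5, -3) → (-13, 12, -17)
step 4: (-13, 12, -17) + (-3, +5, -3) → (-16, 17, -20)
step 5: (-16, 17, -20) + (-3, +5, -3) → (-19, 22, -23)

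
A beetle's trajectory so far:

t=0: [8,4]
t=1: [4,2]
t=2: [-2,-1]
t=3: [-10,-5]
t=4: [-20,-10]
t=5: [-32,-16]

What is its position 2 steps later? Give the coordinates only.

[-62,-31]

First differences are [-4,-2], [-6,-3], [-8,-4], [-10,-5], [-12,-6]; their common second difference is [-2,-1] (constant acceleration).
step 6: [-32,-16] + [-14,-7] → [-46,-23]
step 7: [-46,-23] + [-16,-8] → [-62,-31]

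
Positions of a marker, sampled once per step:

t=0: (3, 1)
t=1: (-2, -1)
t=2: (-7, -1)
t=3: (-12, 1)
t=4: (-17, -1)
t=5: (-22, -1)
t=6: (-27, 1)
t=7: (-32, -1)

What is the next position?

(-37, -1)

First: linear, -5 per step → -37 at step 8.
Second: cycles through 1, -1, -1 every 3 steps. Step 8 lands at position 2 of the cycle → -1.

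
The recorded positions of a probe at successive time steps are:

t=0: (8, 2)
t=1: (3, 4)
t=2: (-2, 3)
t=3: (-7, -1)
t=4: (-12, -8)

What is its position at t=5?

(-17, -18)

Taking differences between consecutive positions: (-5, +2), (-5, -1), (-5, -4), (-5, -7). These grow by (+0, -3) each step.
step 5: (-12, -8) + (-5, -10) → (-17, -18)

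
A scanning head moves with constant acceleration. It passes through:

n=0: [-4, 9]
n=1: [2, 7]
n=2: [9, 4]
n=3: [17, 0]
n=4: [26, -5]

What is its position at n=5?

[36, -11]

First differences are [+6, -2], [+7, -3], [+8, -4], [+9, -5]; their common second difference is [+1, -1] (constant acceleration).
step 5: [26, -5] + [+10, -6] → [36, -11]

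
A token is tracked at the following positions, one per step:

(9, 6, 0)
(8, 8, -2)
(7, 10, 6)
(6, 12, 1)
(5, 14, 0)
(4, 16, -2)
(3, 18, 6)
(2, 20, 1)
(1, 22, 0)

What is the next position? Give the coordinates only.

(0, 24, -2)

The first coordinate changes by -1 each step, so at step 9 it is 9 + 9·(-1) = 0.
The second coordinate changes by +2 each step, so at step 9 it is 6 + 9·(2) = 24.
The third coordinate repeats the cycle [0, -2, 6, 1] with period 4; step 9 mod 4 = 1, giving -2.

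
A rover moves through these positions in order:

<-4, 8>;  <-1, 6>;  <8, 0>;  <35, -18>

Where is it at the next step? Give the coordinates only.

<116, -72>

The jumps are <+3, -2>, <+9, -6>, <+27, -18> — a geometric progression with ratio 3.
step 4: <35, -18> + <+81, -54> → <116, -72>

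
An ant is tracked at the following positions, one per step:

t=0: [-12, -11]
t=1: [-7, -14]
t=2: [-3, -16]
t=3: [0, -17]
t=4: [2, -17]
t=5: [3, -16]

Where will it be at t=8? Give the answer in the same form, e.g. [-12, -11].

[0, -7]

First differences are [+5, -3], [+4, -2], [+3, -1], [+2, +0], [+1, +1]; their common second difference is [-1, +1] (constant acceleration).
step 6: [3, -16] + [+0, +2] → [3, -14]
step 7: [3, -14] + [-1, +3] → [2, -11]
step 8: [2, -11] + [-2, +4] → [0, -7]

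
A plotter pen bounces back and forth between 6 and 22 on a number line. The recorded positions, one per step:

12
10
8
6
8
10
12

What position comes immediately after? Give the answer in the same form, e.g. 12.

14

The value travels 2 per step and bounces off the walls at 6 and 22.
  step 7: 12 → 14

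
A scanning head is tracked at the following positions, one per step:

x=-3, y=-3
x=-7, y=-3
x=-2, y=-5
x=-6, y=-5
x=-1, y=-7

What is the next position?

x=-5, y=-7

The moves between consecutive positions are (-4, +0), (+5, -2), (-4, +0), (+5, -2); they repeat the 2-cycle [(-4, +0), (+5, -2)].
step 5: apply (-4, +0) → x=-5, y=-7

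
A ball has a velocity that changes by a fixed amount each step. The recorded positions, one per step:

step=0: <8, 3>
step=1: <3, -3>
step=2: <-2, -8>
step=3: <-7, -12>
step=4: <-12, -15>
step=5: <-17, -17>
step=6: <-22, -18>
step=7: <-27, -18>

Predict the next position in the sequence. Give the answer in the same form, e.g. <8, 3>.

Taking differences between consecutive positions: <-5, -6>, <-5, -5>, <-5, -4>, <-5, -3>, <-5, -2>, <-5, -1>, <-5, +0>. These grow by <+0, +1> each step.
step 8: <-27, -18> + <-5, +1> → <-32, -17>

<-32, -17>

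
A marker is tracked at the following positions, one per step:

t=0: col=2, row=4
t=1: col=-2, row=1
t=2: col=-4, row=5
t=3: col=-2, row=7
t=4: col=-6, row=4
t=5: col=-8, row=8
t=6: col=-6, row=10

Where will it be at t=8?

Step-to-step displacements: (-4,-3), (-2,+4), (+2,+2), (-4,-3), (-2,+4), (+2,+2) — a repeating cycle of length 3.
step 7: apply (-4,-3) → col=-10, row=7
step 8: apply (-2,+4) → col=-12, row=11

col=-12, row=11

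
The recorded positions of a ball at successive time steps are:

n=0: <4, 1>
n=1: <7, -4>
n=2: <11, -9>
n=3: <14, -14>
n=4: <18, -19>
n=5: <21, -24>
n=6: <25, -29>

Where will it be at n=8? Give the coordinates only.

<32, -39>

The moves between consecutive positions are <+3, -5>, <+4, -5>, <+3, -5>, <+4, -5>, <+3, -5>, <+4, -5>; they repeat the 2-cycle [<+3, -5>, <+4, -5>].
step 7: apply <+3, -5> → <28, -34>
step 8: apply <+4, -5> → <32, -39>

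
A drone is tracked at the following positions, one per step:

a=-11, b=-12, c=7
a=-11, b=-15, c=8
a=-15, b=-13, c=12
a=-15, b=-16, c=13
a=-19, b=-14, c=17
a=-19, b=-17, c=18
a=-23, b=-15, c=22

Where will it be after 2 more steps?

a=-27, b=-16, c=27

Differencing gives (+0,-3,+1), (-4,+2,+4), (+0,-3,+1), (-4,+2,+4), (+0,-3,+1), (-4,+2,+4). This is the pattern (+0,-3,+1), (-4,+2,+4) repeated.
step 7: apply (+0,-3,+1) → a=-23, b=-18, c=23
step 8: apply (-4,+2,+4) → a=-27, b=-16, c=27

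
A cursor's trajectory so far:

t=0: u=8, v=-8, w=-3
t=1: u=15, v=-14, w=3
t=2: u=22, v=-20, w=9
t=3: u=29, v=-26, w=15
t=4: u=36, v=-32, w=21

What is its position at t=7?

u=57, v=-50, w=39

The position changes by (+7,-6,+6) every step.
step 5: u=36, v=-32, w=21 + (+7,-6,+6) → u=43, v=-38, w=27
step 6: u=43, v=-38, w=27 + (+7,-6,+6) → u=50, v=-44, w=33
step 7: u=50, v=-44, w=33 + (+7,-6,+6) → u=57, v=-50, w=39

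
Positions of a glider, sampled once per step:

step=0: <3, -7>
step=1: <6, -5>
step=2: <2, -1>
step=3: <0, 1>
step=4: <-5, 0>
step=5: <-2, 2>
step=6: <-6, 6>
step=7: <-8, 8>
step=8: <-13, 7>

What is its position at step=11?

The moves between consecutive positions are <+3, +2>, <-4, +4>, <-2, +2>, <-5, -1>, <+3, +2>, <-4, +4>, <-2, +2>, <-5, -1>; they repeat the 4-cycle [<+3, +2>, <-4, +4>, <-2, +2>, <-5, -1>].
step 9: apply <+3, +2> → <-10, 9>
step 10: apply <-4, +4> → <-14, 13>
step 11: apply <-2, +2> → <-16, 15>

<-16, 15>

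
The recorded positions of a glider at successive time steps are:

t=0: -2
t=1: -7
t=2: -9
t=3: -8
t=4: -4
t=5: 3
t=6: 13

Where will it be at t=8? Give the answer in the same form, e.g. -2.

42

Taking differences between consecutive positions: -5, -2, +1, +4, +7, +10. These grow by +3 each step.
step 7: 13 + 13 → 26
step 8: 26 + 16 → 42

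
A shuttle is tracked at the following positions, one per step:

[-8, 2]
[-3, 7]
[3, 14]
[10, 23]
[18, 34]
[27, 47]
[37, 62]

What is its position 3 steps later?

[73, 119]

First differences are [+5, +5], [+6, +7], [+7, +9], [+8, +11], [+9, +13], [+10, +15]; their common second difference is [+1, +2] (constant acceleration).
step 7: [37, 62] + [+11, +17] → [48, 79]
step 8: [48, 79] + [+12, +19] → [60, 98]
step 9: [60, 98] + [+13, +21] → [73, 119]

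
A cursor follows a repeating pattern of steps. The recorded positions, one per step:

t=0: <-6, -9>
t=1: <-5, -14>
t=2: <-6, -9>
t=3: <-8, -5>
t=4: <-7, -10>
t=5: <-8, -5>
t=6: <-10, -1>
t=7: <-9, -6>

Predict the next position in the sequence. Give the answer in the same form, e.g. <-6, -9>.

<-10, -1>

The moves between consecutive positions are <+1, -5>, <-1, +5>, <-2, +4>, <+1, -5>, <-1, +5>, <-2, +4>, <+1, -5>; they repeat the 3-cycle [<+1, -5>, <-1, +5>, <-2, +4>].
step 8: apply <-1, +5> → <-10, -1>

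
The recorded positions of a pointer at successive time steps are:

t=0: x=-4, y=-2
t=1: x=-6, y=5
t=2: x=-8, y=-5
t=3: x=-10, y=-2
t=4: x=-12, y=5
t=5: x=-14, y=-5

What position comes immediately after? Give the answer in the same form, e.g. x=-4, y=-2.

X: linear, -2 per step → -16 at step 6.
Y: cycles through -2, 5, -5 every 3 steps. Step 6 lands at position 0 of the cycle → -2.

x=-16, y=-2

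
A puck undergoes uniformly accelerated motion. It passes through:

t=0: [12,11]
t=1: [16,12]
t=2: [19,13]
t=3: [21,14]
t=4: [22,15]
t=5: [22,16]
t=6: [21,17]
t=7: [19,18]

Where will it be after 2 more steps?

Successive displacements: [+4,+1], [+3,+1], [+2,+1], [+1,+1], [+0,+1], [-1,+1], [-2,+1] — each changes by [-1,+0].
step 8: [19,18] + [-3,+1] → [16,19]
step 9: [16,19] + [-4,+1] → [12,20]

[12,20]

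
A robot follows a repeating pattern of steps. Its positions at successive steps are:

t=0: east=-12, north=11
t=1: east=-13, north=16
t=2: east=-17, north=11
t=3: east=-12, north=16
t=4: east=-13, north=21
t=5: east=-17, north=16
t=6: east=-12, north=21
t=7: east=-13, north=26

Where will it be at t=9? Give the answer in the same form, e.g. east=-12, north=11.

east=-12, north=26

Step-to-step displacements: (-1, +5), (-4, -5), (+5, +5), (-1, +5), (-4, -5), (+5, +5), (-1, +5) — a repeating cycle of length 3.
step 8: apply (-4, -5) → east=-17, north=21
step 9: apply (+5, +5) → east=-12, north=26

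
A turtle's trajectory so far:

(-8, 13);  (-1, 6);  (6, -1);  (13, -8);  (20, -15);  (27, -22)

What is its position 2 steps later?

Each step adds (+7, -7) to the position.
step 6: (27, -22) + (+7, -7) → (34, -29)
step 7: (34, -29) + (+7, -7) → (41, -36)

(41, -36)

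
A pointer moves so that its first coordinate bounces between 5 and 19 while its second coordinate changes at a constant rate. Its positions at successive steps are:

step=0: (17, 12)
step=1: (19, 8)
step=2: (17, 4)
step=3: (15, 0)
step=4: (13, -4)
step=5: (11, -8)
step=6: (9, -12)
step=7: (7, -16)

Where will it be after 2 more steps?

The first coordinate reflects between 5 and 19, moving 2 per step.
  step 8: 7 → 5
  step 9: 5 → 7
The second coordinate changes by -4 each step: at step 9 it is -24.

(7, -24)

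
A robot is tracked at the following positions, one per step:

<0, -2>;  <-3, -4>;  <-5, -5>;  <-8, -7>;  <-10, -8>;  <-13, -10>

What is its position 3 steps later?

<-20, -14>

Step-to-step displacements: <-3, -2>, <-2, -1>, <-3, -2>, <-2, -1>, <-3, -2> — a repeating cycle of length 2.
step 6: apply <-2, -1> → <-15, -11>
step 7: apply <-3, -2> → <-18, -13>
step 8: apply <-2, -1> → <-20, -14>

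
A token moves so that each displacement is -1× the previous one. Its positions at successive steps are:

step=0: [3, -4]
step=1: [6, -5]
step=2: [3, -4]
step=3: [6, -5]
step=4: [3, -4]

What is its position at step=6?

Step-to-step displacements: [+3, -1], [-3, +1], [+3, -1], [-3, +1]; each is -1× the previous.
step 5: [3, -4] + [+3, -1] → [6, -5]
step 6: [6, -5] + [-3, +1] → [3, -4]

[3, -4]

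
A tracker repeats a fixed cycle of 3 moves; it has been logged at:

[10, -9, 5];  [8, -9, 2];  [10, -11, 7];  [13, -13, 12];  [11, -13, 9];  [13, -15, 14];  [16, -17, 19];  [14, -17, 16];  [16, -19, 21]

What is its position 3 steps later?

Differencing gives [-2, +0, -3], [+2, -2, +5], [+3, -2, +5], [-2, +0, -3], [+2, -2, +5], [+3, -2, +5], [-2, +0, -3], [+2, -2, +5]. This is the pattern [-2, +0, -3], [+2, -2, +5], [+3, -2, +5] repeated.
step 9: apply [+3, -2, +5] → [19, -21, 26]
step 10: apply [-2, +0, -3] → [17, -21, 23]
step 11: apply [+2, -2, +5] → [19, -23, 28]

[19, -23, 28]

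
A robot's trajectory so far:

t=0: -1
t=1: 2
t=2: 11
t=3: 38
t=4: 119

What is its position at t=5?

The jumps are +3, +9, +27, +81 — a geometric progression with ratio 3.
step 5: 119 + 243 → 362

362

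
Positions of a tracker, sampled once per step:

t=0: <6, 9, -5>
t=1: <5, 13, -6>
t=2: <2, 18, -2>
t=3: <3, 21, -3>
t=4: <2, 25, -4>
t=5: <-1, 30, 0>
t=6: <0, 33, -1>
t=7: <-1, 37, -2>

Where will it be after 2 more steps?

<-3, 45, 1>

Differencing gives <-1, +4, -1>, <-3, +5, +4>, <+1, +3, -1>, <-1, +4, -1>, <-3, +5, +4>, <+1, +3, -1>, <-1, +4, -1>. This is the pattern <-1, +4, -1>, <-3, +5, +4>, <+1, +3, -1> repeated.
step 8: apply <-3, +5, +4> → <-4, 42, 2>
step 9: apply <+1, +3, -1> → <-3, 45, 1>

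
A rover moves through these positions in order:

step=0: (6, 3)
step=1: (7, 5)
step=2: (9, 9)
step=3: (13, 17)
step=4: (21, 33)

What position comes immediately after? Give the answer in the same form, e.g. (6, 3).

(37, 65)

The jumps are (+1, +2), (+2, +4), (+4, +8), (+8, +16) — a geometric progression with ratio 2.
step 5: (21, 33) + (+16, +32) → (37, 65)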